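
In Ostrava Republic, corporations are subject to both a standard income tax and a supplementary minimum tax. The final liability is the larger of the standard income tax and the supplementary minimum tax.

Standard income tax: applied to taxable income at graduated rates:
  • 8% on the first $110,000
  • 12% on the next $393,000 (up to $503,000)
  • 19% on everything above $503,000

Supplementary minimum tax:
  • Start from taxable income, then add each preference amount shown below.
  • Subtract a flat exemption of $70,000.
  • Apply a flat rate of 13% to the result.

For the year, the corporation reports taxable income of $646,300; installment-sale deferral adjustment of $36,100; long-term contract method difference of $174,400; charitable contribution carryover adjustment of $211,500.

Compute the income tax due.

Standard income tax:
  $110,000 × 8% = $8,800
  $393,000 × 12% = $47,160
  $143,300 × 19% = $27,227
  → $83,187

Supplementary minimum tax:
  Adjusted income: $646,300 + $36,100 + $174,400 + $211,500 = $1,068,300
  Less exemption $70,000 → base $998,300
  $998,300 × 13% = $129,779

$129,779 > $83,187, so the supplementary minimum tax is the binding amount.

$129,779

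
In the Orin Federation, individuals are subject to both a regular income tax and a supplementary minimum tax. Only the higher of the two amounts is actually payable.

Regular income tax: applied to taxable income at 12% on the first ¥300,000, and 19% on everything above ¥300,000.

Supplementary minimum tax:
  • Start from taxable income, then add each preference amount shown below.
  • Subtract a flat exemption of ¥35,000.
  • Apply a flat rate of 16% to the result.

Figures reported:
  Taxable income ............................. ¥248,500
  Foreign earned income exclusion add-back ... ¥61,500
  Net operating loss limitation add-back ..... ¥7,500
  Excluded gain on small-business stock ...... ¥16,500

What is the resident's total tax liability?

¥47,840

Supplementary minimum tax:
  Adjusted income: ¥248,500 + ¥61,500 + ¥7,500 + ¥16,500 = ¥334,000
  Less exemption ¥35,000 → base ¥299,000
  ¥299,000 × 16% = ¥47,840

Regular income tax:
  ¥248,500 × 12% = ¥29,820

¥47,840 > ¥29,820, so the supplementary minimum tax is the binding amount.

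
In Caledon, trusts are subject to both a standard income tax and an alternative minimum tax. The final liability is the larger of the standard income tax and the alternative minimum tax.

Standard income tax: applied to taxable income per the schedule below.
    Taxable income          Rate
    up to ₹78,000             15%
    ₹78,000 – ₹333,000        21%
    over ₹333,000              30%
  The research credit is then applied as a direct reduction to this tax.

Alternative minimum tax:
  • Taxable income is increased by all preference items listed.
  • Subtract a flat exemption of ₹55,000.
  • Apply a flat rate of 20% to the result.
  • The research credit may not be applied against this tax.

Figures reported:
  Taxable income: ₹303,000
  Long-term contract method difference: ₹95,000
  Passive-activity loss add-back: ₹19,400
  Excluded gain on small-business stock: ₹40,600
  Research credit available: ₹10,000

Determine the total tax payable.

₹80,600

Alternative minimum tax:
  Adjusted income: ₹303,000 + ₹95,000 + ₹19,400 + ₹40,600 = ₹458,000
  Less exemption ₹55,000 → base ₹403,000
  ₹403,000 × 20% = ₹80,600

Standard income tax:
  ₹78,000 × 15% = ₹11,700
  ₹225,000 × 21% = ₹47,250
  → ₹58,950
  Less research credit ₹10,000 → ₹48,950

₹80,600 > ₹48,950, so the alternative minimum tax is the binding amount.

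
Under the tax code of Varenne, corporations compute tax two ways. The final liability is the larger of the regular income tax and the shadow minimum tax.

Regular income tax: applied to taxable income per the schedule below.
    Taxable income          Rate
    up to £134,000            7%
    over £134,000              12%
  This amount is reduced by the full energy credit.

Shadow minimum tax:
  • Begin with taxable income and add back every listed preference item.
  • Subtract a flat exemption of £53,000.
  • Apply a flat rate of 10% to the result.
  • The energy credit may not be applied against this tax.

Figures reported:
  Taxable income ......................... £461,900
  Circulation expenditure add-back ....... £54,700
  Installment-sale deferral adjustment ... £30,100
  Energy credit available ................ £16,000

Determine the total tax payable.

Shadow minimum tax:
  Adjusted income: £461,900 + £54,700 + £30,100 = £546,700
  Less exemption £53,000 → base £493,700
  £493,700 × 10% = £49,370

Regular income tax:
  £134,000 × 7% = £9,380
  £327,900 × 12% = £39,348
  → £48,728
  Less energy credit £16,000 → £32,728

£49,370 > £32,728, so the shadow minimum tax is the binding amount.

£49,370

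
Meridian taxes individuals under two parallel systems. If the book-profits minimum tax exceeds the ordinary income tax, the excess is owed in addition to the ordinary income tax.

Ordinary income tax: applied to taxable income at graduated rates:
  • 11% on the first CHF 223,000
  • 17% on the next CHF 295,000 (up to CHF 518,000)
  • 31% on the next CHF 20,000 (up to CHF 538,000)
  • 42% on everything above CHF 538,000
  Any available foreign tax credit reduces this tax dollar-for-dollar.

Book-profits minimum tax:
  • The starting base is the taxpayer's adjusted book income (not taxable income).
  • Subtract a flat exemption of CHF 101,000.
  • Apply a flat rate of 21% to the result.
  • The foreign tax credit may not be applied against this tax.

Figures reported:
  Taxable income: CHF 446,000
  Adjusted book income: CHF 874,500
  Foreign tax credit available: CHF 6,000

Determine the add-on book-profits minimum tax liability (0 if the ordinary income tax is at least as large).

Book-profits minimum tax:
  Base (adjusted book income): CHF 874,500
  Less exemption CHF 101,000 → base CHF 773,500
  CHF 773,500 × 21% = CHF 162,435

Ordinary income tax:
  CHF 223,000 × 11% = CHF 24,530
  CHF 223,000 × 17% = CHF 37,910
  → CHF 62,440
  Less foreign tax credit CHF 6,000 → CHF 56,440

Excess of book-profits minimum tax over ordinary income tax: CHF 162,435 − CHF 56,440 = CHF 105,995.

CHF 105,995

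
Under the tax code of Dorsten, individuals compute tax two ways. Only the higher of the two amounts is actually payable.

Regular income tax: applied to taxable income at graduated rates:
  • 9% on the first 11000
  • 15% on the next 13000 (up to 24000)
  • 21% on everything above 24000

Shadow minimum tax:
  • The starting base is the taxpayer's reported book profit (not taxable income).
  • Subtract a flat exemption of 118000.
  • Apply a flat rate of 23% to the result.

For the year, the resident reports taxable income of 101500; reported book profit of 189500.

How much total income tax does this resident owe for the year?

19215

Regular income tax:
  11000 × 9% = 990
  13000 × 15% = 1950
  77500 × 21% = 16275
  → 19215

Shadow minimum tax:
  Base (reported book profit): 189500
  Less exemption 118000 → base 71500
  71500 × 23% = 16445

19215 > 16445, so the regular income tax governs.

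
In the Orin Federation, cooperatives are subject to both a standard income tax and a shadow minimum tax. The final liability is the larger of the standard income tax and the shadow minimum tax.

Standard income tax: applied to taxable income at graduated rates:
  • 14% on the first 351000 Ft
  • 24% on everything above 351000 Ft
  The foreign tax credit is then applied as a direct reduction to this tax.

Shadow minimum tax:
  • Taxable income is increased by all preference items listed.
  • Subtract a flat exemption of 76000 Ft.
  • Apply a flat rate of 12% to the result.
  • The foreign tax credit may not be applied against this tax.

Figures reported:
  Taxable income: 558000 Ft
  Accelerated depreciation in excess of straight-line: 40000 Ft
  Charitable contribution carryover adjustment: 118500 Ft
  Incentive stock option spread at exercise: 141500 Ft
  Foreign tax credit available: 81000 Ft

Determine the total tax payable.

Standard income tax:
  351000 Ft × 14% = 49140 Ft
  207000 Ft × 24% = 49680 Ft
  → 98820 Ft
  Less foreign tax credit 81000 Ft → 17820 Ft

Shadow minimum tax:
  Adjusted income: 558000 Ft + 40000 Ft + 118500 Ft + 141500 Ft = 858000 Ft
  Less exemption 76000 Ft → base 782000 Ft
  782000 Ft × 12% = 93840 Ft

93840 Ft > 17820 Ft, so the shadow minimum tax is the binding amount.

93840 Ft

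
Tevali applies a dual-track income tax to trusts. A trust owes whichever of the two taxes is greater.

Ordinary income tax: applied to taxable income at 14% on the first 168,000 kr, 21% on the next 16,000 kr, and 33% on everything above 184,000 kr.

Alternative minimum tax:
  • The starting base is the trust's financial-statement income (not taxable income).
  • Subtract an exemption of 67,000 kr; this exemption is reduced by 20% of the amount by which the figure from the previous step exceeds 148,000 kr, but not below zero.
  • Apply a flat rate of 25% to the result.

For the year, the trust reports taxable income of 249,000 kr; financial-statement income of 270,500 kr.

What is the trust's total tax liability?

Ordinary income tax:
  168,000 kr × 14% = 23,520 kr
  16,000 kr × 21% = 3,360 kr
  65,000 kr × 33% = 21,450 kr
  → 48,330 kr

Alternative minimum tax:
  Base (financial-statement income): 270,500 kr
  Exemption: 67,000 kr − 20% × (270,500 kr − 148,000 kr) = 67,000 kr − 24,500 kr = 42,500 kr
  Base: 270,500 kr − 42,500 kr = 228,000 kr
  228,000 kr × 25% = 57,000 kr

57,000 kr > 48,330 kr, so the alternative minimum tax is the binding amount.

57,000 kr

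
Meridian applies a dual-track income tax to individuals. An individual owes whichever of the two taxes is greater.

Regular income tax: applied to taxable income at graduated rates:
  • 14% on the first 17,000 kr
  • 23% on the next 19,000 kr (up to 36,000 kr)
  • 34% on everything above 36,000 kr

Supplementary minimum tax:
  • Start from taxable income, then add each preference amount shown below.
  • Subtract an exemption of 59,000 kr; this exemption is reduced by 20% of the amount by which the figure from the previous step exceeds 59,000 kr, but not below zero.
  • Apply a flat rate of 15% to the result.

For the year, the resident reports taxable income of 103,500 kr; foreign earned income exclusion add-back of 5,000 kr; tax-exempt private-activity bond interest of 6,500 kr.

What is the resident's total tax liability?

29,700 kr

Regular income tax:
  17,000 kr × 14% = 2,380 kr
  19,000 kr × 23% = 4,370 kr
  67,500 kr × 34% = 22,950 kr
  → 29,700 kr

Supplementary minimum tax:
  Adjusted income: 103,500 kr + 5,000 kr + 6,500 kr = 115,000 kr
  Exemption: 59,000 kr − 20% × (115,000 kr − 59,000 kr) = 59,000 kr − 11,200 kr = 47,800 kr
  Base: 115,000 kr − 47,800 kr = 67,200 kr
  67,200 kr × 15% = 10,080 kr

29,700 kr > 10,080 kr, so the regular income tax governs.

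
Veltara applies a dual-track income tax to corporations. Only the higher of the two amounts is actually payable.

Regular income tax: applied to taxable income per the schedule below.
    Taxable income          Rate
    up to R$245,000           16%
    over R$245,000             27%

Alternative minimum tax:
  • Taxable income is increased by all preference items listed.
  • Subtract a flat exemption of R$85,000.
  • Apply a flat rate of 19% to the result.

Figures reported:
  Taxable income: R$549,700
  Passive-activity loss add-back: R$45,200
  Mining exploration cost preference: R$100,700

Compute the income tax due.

Regular income tax:
  R$245,000 × 16% = R$39,200
  R$304,700 × 27% = R$82,269
  → R$121,469

Alternative minimum tax:
  Adjusted income: R$549,700 + R$45,200 + R$100,700 = R$695,600
  Less exemption R$85,000 → base R$610,600
  R$610,600 × 19% = R$116,014

R$121,469 > R$116,014, so the regular income tax governs.

R$121,469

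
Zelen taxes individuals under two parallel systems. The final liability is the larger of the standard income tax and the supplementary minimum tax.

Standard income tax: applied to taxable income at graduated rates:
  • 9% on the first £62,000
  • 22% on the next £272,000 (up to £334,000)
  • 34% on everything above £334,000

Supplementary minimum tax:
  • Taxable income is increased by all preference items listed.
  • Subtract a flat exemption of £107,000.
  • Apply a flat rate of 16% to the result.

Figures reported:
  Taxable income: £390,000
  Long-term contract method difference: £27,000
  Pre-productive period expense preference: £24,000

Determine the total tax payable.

£84,460

Supplementary minimum tax:
  Adjusted income: £390,000 + £27,000 + £24,000 = £441,000
  Less exemption £107,000 → base £334,000
  £334,000 × 16% = £53,440

Standard income tax:
  £62,000 × 9% = £5,580
  £272,000 × 22% = £59,840
  £56,000 × 34% = £19,040
  → £84,460

£84,460 > £53,440, so the standard income tax governs.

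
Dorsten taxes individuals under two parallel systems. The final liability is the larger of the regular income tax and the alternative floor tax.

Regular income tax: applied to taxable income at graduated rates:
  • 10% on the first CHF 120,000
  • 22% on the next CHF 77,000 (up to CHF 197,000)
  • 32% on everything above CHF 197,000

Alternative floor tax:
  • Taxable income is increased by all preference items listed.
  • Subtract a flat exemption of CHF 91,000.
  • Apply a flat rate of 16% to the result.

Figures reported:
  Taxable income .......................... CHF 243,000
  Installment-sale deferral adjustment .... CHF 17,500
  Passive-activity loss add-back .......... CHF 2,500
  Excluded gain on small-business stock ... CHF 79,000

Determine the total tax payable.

CHF 43,660

Regular income tax:
  CHF 120,000 × 10% = CHF 12,000
  CHF 77,000 × 22% = CHF 16,940
  CHF 46,000 × 32% = CHF 14,720
  → CHF 43,660

Alternative floor tax:
  Adjusted income: CHF 243,000 + CHF 17,500 + CHF 2,500 + CHF 79,000 = CHF 342,000
  Less exemption CHF 91,000 → base CHF 251,000
  CHF 251,000 × 16% = CHF 40,160

CHF 43,660 > CHF 40,160, so the regular income tax governs.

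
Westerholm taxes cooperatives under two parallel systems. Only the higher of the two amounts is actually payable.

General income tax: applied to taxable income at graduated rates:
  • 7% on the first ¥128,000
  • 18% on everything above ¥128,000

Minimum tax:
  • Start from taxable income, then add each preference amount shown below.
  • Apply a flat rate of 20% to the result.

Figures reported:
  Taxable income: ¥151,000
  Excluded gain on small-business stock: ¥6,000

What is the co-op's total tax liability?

Minimum tax:
  Adjusted income: ¥151,000 + ¥6,000 = ¥157,000
  ¥157,000 × 20% = ¥31,400

General income tax:
  ¥128,000 × 7% = ¥8,960
  ¥23,000 × 18% = ¥4,140
  → ¥13,100

¥31,400 > ¥13,100, so the minimum tax is the binding amount.

¥31,400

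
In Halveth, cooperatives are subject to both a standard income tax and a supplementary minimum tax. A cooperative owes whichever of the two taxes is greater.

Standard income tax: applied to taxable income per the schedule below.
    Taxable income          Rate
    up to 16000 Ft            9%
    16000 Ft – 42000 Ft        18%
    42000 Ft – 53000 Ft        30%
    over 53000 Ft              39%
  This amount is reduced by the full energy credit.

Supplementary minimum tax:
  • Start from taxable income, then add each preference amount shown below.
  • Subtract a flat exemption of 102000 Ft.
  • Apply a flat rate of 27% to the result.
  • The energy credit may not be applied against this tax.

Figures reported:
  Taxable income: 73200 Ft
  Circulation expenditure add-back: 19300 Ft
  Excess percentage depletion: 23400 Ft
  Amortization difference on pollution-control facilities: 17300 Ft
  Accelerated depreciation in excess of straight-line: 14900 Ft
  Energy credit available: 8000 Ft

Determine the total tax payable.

12447 Ft

Supplementary minimum tax:
  Adjusted income: 73200 Ft + 19300 Ft + 23400 Ft + 17300 Ft + 14900 Ft = 148100 Ft
  Less exemption 102000 Ft → base 46100 Ft
  46100 Ft × 27% = 12447 Ft

Standard income tax:
  16000 Ft × 9% = 1440 Ft
  26000 Ft × 18% = 4680 Ft
  11000 Ft × 30% = 3300 Ft
  20200 Ft × 39% = 7878 Ft
  → 17298 Ft
  Less energy credit 8000 Ft → 9298 Ft

12447 Ft > 9298 Ft, so the supplementary minimum tax is the binding amount.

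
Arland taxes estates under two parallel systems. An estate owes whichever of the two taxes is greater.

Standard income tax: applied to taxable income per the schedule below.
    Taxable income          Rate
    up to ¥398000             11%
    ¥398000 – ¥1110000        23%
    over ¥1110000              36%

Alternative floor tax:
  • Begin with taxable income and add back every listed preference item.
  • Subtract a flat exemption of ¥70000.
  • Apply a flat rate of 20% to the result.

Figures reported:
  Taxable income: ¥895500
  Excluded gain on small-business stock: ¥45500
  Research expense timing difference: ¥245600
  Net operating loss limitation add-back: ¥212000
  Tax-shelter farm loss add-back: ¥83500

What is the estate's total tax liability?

¥282420

Standard income tax:
  ¥398000 × 11% = ¥43780
  ¥497500 × 23% = ¥114425
  → ¥158205

Alternative floor tax:
  Adjusted income: ¥895500 + ¥45500 + ¥245600 + ¥212000 + ¥83500 = ¥1482100
  Less exemption ¥70000 → base ¥1412100
  ¥1412100 × 20% = ¥282420

¥282420 > ¥158205, so the alternative floor tax is the binding amount.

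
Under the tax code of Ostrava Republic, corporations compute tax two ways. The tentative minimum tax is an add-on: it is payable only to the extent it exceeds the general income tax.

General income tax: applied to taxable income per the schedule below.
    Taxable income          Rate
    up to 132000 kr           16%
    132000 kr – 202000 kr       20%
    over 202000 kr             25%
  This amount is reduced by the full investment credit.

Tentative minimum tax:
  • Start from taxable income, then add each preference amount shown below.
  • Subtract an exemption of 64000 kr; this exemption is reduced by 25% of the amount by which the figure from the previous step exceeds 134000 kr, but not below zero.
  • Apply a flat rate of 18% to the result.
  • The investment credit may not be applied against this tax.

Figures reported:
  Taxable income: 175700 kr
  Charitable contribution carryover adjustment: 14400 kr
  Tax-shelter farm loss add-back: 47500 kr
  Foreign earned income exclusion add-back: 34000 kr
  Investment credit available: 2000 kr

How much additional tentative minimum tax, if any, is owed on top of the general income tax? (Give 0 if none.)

15700 kr

General income tax:
  132000 kr × 16% = 21120 kr
  43700 kr × 20% = 8740 kr
  → 29860 kr
  Less investment credit 2000 kr → 27860 kr

Tentative minimum tax:
  Adjusted income: 175700 kr + 14400 kr + 47500 kr + 34000 kr = 271600 kr
  Exemption: 64000 kr − 25% × (271600 kr − 134000 kr) = 64000 kr − 34400 kr = 29600 kr
  Base: 271600 kr − 29600 kr = 242000 kr
  242000 kr × 18% = 43560 kr

Excess of tentative minimum tax over general income tax: 43560 kr − 27860 kr = 15700 kr.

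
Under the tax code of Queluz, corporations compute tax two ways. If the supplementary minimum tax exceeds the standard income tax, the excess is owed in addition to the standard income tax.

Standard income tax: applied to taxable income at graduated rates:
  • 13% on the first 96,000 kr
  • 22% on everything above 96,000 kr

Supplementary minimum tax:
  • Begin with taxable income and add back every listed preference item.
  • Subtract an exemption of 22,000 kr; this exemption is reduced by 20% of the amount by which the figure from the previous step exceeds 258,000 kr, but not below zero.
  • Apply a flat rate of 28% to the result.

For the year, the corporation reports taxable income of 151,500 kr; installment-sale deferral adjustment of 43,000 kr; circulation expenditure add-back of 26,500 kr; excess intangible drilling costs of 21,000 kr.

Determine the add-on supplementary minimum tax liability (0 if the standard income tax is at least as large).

36,910 kr

Supplementary minimum tax:
  Adjusted income: 151,500 kr + 43,000 kr + 26,500 kr + 21,000 kr = 242,000 kr
  Exemption: 242,000 kr ≤ 258,000 kr, so full 22,000 kr applies
  Base: 242,000 kr − 22,000 kr = 220,000 kr
  220,000 kr × 28% = 61,600 kr

Standard income tax:
  96,000 kr × 13% = 12,480 kr
  55,500 kr × 22% = 12,210 kr
  → 24,690 kr

Excess of supplementary minimum tax over standard income tax: 61,600 kr − 24,690 kr = 36,910 kr.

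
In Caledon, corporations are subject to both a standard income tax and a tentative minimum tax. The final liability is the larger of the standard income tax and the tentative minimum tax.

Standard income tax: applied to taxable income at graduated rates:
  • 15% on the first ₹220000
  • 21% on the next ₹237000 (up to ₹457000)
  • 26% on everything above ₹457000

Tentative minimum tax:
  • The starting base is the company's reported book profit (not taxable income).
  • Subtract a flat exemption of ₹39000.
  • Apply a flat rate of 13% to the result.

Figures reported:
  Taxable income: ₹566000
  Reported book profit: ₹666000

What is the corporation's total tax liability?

Tentative minimum tax:
  Base (reported book profit): ₹666000
  Less exemption ₹39000 → base ₹627000
  ₹627000 × 13% = ₹81510

Standard income tax:
  ₹220000 × 15% = ₹33000
  ₹237000 × 21% = ₹49770
  ₹109000 × 26% = ₹28340
  → ₹111110

₹111110 > ₹81510, so the standard income tax governs.

₹111110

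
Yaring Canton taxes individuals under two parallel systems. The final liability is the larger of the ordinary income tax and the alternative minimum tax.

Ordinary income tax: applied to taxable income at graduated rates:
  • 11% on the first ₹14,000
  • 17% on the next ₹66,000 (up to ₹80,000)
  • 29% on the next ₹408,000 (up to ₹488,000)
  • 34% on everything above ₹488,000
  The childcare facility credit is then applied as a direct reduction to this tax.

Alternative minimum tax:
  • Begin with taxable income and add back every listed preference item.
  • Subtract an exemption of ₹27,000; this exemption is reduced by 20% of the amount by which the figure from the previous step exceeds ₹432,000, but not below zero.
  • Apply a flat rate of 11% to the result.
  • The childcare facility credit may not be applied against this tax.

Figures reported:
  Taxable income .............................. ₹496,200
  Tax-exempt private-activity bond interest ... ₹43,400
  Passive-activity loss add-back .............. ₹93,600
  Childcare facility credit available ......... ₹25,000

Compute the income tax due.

Ordinary income tax:
  ₹14,000 × 11% = ₹1,540
  ₹66,000 × 17% = ₹11,220
  ₹408,000 × 29% = ₹118,320
  ₹8,200 × 34% = ₹2,788
  → ₹133,868
  Less childcare facility credit ₹25,000 → ₹108,868

Alternative minimum tax:
  Adjusted income: ₹496,200 + ₹43,400 + ₹93,600 = ₹633,200
  Exemption: 20% × (₹633,200 − ₹432,000) = ₹40,240 ≥ ₹27,000, so the exemption is fully phased out
  Base: ₹633,200 − ₹0 = ₹633,200
  ₹633,200 × 11% = ₹69,652

₹108,868 > ₹69,652, so the ordinary income tax governs.

₹108,868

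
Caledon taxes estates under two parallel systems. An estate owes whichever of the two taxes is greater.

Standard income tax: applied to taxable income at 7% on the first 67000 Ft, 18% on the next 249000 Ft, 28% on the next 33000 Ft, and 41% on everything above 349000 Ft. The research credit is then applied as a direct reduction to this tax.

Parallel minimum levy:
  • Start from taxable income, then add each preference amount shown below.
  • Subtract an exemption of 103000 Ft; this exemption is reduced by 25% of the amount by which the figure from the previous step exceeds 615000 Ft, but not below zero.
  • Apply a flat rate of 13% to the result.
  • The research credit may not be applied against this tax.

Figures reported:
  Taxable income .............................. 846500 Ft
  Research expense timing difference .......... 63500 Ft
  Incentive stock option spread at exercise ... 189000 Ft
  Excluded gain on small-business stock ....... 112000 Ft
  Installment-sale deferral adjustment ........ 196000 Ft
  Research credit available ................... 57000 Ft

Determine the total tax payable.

205725 Ft

Standard income tax:
  67000 Ft × 7% = 4690 Ft
  249000 Ft × 18% = 44820 Ft
  33000 Ft × 28% = 9240 Ft
  497500 Ft × 41% = 203975 Ft
  → 262725 Ft
  Less research credit 57000 Ft → 205725 Ft

Parallel minimum levy:
  Adjusted income: 846500 Ft + 63500 Ft + 189000 Ft + 112000 Ft + 196000 Ft = 1407000 Ft
  Exemption: 25% × (1407000 Ft − 615000 Ft) = 198000 Ft ≥ 103000 Ft, so the exemption is fully phased out
  Base: 1407000 Ft − 0 Ft = 1407000 Ft
  1407000 Ft × 13% = 182910 Ft

205725 Ft > 182910 Ft, so the standard income tax governs.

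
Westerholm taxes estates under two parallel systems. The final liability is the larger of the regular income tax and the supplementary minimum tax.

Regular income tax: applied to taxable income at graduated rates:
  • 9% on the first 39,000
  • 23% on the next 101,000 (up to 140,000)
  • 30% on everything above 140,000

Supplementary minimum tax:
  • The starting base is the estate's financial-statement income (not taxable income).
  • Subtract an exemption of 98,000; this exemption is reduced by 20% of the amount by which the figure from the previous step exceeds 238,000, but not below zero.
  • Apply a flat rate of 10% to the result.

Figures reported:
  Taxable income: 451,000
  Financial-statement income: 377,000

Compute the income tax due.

Regular income tax:
  39,000 × 9% = 3,510
  101,000 × 23% = 23,230
  311,000 × 30% = 93,300
  → 120,040

Supplementary minimum tax:
  Base (financial-statement income): 377,000
  Exemption: 98,000 − 20% × (377,000 − 238,000) = 98,000 − 27,800 = 70,200
  Base: 377,000 − 70,200 = 306,800
  306,800 × 10% = 30,680

120,040 > 30,680, so the regular income tax governs.

120,040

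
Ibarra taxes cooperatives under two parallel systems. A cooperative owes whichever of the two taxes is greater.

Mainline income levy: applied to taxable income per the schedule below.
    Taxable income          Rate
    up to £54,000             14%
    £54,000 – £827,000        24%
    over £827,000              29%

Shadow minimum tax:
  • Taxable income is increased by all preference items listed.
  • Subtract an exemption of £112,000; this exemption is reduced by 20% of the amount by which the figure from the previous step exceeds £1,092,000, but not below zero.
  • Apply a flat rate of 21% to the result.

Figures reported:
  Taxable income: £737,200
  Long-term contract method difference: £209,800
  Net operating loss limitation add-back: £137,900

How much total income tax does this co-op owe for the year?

£204,309

Shadow minimum tax:
  Adjusted income: £737,200 + £209,800 + £137,900 = £1,084,900
  Exemption: £1,084,900 ≤ £1,092,000, so full £112,000 applies
  Base: £1,084,900 − £112,000 = £972,900
  £972,900 × 21% = £204,309

Mainline income levy:
  £54,000 × 14% = £7,560
  £683,200 × 24% = £163,968
  → £171,528

£204,309 > £171,528, so the shadow minimum tax is the binding amount.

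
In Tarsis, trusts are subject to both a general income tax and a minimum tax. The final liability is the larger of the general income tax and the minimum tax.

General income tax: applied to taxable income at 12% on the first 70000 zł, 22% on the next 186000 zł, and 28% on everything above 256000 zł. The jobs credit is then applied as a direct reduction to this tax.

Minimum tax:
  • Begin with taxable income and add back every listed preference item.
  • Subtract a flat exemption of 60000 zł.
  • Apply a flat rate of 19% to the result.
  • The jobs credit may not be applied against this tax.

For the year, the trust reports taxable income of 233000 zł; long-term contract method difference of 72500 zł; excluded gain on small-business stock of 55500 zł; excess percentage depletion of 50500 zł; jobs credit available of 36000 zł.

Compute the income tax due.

Minimum tax:
  Adjusted income: 233000 zł + 72500 zł + 55500 zł + 50500 zł = 411500 zł
  Less exemption 60000 zł → base 351500 zł
  351500 zł × 19% = 66785 zł

General income tax:
  70000 zł × 12% = 8400 zł
  163000 zł × 22% = 35860 zł
  → 44260 zł
  Less jobs credit 36000 zł → 8260 zł

66785 zł > 8260 zł, so the minimum tax is the binding amount.

66785 zł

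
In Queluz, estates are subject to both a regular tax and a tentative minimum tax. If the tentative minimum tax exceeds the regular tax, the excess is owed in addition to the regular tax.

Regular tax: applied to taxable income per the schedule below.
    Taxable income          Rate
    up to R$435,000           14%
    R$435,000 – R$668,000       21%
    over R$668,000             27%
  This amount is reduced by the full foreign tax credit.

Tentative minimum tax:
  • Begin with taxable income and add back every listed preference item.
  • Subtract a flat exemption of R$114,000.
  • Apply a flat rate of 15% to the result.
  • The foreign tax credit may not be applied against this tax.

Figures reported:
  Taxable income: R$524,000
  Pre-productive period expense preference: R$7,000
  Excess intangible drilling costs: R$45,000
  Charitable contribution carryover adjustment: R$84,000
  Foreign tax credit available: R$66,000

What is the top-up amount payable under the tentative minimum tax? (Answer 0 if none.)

R$68,310

Regular tax:
  R$435,000 × 14% = R$60,900
  R$89,000 × 21% = R$18,690
  → R$79,590
  Less foreign tax credit R$66,000 → R$13,590

Tentative minimum tax:
  Adjusted income: R$524,000 + R$7,000 + R$45,000 + R$84,000 = R$660,000
  Less exemption R$114,000 → base R$546,000
  R$546,000 × 15% = R$81,900

Excess of tentative minimum tax over regular tax: R$81,900 − R$13,590 = R$68,310.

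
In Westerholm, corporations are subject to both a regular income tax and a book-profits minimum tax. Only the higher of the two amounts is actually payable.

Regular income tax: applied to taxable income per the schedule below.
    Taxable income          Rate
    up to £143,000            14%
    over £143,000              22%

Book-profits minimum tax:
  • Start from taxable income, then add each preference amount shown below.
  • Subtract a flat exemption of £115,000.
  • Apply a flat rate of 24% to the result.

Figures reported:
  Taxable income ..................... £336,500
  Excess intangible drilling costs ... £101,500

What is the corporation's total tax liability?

Book-profits minimum tax:
  Adjusted income: £336,500 + £101,500 = £438,000
  Less exemption £115,000 → base £323,000
  £323,000 × 24% = £77,520

Regular income tax:
  £143,000 × 14% = £20,020
  £193,500 × 22% = £42,570
  → £62,590

£77,520 > £62,590, so the book-profits minimum tax is the binding amount.

£77,520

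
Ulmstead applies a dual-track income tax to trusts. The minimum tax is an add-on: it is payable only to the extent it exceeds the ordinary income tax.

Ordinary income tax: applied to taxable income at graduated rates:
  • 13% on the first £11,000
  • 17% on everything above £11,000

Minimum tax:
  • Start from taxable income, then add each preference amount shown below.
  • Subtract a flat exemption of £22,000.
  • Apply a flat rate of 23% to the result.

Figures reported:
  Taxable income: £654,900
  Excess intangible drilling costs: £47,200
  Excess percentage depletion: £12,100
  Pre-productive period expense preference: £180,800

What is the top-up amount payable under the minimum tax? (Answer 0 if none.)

£89,897

Minimum tax:
  Adjusted income: £654,900 + £47,200 + £12,100 + £180,800 = £895,000
  Less exemption £22,000 → base £873,000
  £873,000 × 23% = £200,790

Ordinary income tax:
  £11,000 × 13% = £1,430
  £643,900 × 17% = £109,463
  → £110,893

Excess of minimum tax over ordinary income tax: £200,790 − £110,893 = £89,897.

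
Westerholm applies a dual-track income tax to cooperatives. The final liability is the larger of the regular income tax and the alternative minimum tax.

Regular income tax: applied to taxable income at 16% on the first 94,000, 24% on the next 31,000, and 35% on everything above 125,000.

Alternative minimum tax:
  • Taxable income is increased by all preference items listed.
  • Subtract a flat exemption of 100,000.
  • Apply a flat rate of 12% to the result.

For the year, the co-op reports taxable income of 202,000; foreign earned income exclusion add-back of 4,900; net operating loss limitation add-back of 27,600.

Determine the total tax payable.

Regular income tax:
  94,000 × 16% = 15,040
  31,000 × 24% = 7,440
  77,000 × 35% = 26,950
  → 49,430

Alternative minimum tax:
  Adjusted income: 202,000 + 4,900 + 27,600 = 234,500
  Less exemption 100,000 → base 134,500
  134,500 × 12% = 16,140

49,430 > 16,140, so the regular income tax governs.

49,430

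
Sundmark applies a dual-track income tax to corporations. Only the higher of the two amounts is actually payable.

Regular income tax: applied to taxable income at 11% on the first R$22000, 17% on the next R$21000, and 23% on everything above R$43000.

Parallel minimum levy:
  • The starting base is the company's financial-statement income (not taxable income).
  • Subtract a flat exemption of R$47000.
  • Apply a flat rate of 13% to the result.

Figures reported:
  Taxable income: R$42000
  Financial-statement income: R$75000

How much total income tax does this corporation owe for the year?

R$5820

Regular income tax:
  R$22000 × 11% = R$2420
  R$20000 × 17% = R$3400
  → R$5820

Parallel minimum levy:
  Base (financial-statement income): R$75000
  Less exemption R$47000 → base R$28000
  R$28000 × 13% = R$3640

R$5820 > R$3640, so the regular income tax governs.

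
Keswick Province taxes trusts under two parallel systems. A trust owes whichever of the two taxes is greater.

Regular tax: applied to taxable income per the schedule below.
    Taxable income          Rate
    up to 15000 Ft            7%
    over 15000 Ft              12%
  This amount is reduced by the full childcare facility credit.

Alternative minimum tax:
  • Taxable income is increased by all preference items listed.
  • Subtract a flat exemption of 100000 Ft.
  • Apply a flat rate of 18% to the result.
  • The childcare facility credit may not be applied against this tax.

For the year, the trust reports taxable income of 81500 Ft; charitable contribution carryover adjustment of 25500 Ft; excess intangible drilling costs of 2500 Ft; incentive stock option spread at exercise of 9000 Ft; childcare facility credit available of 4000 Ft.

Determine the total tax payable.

Regular tax:
  15000 Ft × 7% = 1050 Ft
  66500 Ft × 12% = 7980 Ft
  → 9030 Ft
  Less childcare facility credit 4000 Ft → 5030 Ft

Alternative minimum tax:
  Adjusted income: 81500 Ft + 25500 Ft + 2500 Ft + 9000 Ft = 118500 Ft
  Less exemption 100000 Ft → base 18500 Ft
  18500 Ft × 18% = 3330 Ft

5030 Ft > 3330 Ft, so the regular tax governs.

5030 Ft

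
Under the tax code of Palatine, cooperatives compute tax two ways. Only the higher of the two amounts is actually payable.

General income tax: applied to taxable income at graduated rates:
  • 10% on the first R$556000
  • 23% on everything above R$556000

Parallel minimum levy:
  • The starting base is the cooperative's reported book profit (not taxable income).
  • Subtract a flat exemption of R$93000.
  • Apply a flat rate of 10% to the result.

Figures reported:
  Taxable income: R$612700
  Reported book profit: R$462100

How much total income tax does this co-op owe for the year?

Parallel minimum levy:
  Base (reported book profit): R$462100
  Less exemption R$93000 → base R$369100
  R$369100 × 10% = R$36910

General income tax:
  R$556000 × 10% = R$55600
  R$56700 × 23% = R$13041
  → R$68641

R$68641 > R$36910, so the general income tax governs.

R$68641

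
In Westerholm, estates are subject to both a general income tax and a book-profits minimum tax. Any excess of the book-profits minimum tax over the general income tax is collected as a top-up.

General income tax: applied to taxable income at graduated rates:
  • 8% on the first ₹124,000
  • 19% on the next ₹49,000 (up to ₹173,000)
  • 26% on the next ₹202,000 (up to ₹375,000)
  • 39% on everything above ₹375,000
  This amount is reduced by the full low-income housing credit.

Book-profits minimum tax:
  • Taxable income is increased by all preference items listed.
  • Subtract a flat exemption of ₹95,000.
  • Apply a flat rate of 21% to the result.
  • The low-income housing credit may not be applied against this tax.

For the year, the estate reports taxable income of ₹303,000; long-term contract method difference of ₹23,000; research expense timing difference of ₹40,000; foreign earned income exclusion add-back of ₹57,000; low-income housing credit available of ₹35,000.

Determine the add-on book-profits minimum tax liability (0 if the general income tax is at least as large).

₹50,850

General income tax:
  ₹124,000 × 8% = ₹9,920
  ₹49,000 × 19% = ₹9,310
  ₹130,000 × 26% = ₹33,800
  → ₹53,030
  Less low-income housing credit ₹35,000 → ₹18,030

Book-profits minimum tax:
  Adjusted income: ₹303,000 + ₹23,000 + ₹40,000 + ₹57,000 = ₹423,000
  Less exemption ₹95,000 → base ₹328,000
  ₹328,000 × 21% = ₹68,880

Excess of book-profits minimum tax over general income tax: ₹68,880 − ₹18,030 = ₹50,850.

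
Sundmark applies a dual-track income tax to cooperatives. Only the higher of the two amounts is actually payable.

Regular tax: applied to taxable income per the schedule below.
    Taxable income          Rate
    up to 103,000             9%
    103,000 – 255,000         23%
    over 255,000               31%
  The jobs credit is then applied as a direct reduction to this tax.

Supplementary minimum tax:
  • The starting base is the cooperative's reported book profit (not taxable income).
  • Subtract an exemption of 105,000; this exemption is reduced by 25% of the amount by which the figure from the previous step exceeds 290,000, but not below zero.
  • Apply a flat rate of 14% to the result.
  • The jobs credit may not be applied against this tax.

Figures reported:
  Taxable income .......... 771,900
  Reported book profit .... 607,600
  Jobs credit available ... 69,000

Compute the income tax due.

135,469

Supplementary minimum tax:
  Base (reported book profit): 607,600
  Exemption: 105,000 − 25% × (607,600 − 290,000) = 105,000 − 79,400 = 25,600
  Base: 607,600 − 25,600 = 582,000
  582,000 × 14% = 81,480

Regular tax:
  103,000 × 9% = 9,270
  152,000 × 23% = 34,960
  516,900 × 31% = 160,239
  → 204,469
  Less jobs credit 69,000 → 135,469

135,469 > 81,480, so the regular tax governs.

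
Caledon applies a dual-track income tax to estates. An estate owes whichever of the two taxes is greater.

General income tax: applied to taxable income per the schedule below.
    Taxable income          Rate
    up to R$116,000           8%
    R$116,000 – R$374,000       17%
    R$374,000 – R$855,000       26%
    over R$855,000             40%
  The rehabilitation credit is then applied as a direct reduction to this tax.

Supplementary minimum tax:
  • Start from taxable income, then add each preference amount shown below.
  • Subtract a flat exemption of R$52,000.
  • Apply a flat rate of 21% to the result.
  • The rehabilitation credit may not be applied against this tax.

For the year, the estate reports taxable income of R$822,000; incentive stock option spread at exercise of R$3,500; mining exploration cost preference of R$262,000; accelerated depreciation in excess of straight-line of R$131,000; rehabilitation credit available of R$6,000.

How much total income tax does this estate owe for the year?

R$244,965

General income tax:
  R$116,000 × 8% = R$9,280
  R$258,000 × 17% = R$43,860
  R$448,000 × 26% = R$116,480
  → R$169,620
  Less rehabilitation credit R$6,000 → R$163,620

Supplementary minimum tax:
  Adjusted income: R$822,000 + R$3,500 + R$262,000 + R$131,000 = R$1,218,500
  Less exemption R$52,000 → base R$1,166,500
  R$1,166,500 × 21% = R$244,965

R$244,965 > R$163,620, so the supplementary minimum tax is the binding amount.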